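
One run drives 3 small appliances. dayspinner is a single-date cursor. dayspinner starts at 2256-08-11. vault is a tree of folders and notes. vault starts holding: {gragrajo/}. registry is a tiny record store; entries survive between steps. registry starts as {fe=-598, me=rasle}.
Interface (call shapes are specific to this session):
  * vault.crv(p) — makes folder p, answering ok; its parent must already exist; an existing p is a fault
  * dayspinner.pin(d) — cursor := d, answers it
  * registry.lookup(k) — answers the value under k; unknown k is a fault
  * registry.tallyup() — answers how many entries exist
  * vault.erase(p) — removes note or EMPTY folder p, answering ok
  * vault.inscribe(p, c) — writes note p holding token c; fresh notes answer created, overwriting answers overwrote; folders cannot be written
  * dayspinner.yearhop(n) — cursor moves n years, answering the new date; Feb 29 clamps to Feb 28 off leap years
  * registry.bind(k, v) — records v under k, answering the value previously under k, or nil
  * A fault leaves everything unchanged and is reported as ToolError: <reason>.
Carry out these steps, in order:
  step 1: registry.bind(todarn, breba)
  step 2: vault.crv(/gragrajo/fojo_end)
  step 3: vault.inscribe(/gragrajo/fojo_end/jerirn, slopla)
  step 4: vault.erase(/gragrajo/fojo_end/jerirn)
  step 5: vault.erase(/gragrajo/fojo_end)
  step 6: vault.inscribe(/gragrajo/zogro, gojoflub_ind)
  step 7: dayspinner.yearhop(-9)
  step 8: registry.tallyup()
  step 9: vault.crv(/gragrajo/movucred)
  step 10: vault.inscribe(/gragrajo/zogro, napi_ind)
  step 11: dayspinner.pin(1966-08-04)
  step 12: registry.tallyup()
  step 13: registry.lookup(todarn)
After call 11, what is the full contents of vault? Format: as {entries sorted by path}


Answer: {gragrajo/, gragrajo/movucred/, gragrajo/zogro=napi_ind}

Derivation:
Step: bind[k→todarn; v→breba]
Result: nil
Step: crv[p→/gragrajo/fojo_end]
Result: ok
Step: inscribe[p→/gragrajo/fojo_end/jerirn; c→slopla]
Result: created
Step: erase[p→/gragrajo/fojo_end/jerirn]
Result: ok
Step: erase[p→/gragrajo/fojo_end]
Result: ok
Step: inscribe[p→/gragrajo/zogro; c→gojoflub_ind]
Result: created
Step: yearhop[n→-9]
Result: 2247-08-11
Step: tallyup[]
Result: 3
Step: crv[p→/gragrajo/movucred]
Result: ok
Step: inscribe[p→/gragrajo/zogro; c→napi_ind]
Result: overwrote
Step: pin[d→1966-08-04]
Result: 1966-08-04
Step: tallyup[]
Result: 3
Step: lookup[k→todarn]
Result: breba


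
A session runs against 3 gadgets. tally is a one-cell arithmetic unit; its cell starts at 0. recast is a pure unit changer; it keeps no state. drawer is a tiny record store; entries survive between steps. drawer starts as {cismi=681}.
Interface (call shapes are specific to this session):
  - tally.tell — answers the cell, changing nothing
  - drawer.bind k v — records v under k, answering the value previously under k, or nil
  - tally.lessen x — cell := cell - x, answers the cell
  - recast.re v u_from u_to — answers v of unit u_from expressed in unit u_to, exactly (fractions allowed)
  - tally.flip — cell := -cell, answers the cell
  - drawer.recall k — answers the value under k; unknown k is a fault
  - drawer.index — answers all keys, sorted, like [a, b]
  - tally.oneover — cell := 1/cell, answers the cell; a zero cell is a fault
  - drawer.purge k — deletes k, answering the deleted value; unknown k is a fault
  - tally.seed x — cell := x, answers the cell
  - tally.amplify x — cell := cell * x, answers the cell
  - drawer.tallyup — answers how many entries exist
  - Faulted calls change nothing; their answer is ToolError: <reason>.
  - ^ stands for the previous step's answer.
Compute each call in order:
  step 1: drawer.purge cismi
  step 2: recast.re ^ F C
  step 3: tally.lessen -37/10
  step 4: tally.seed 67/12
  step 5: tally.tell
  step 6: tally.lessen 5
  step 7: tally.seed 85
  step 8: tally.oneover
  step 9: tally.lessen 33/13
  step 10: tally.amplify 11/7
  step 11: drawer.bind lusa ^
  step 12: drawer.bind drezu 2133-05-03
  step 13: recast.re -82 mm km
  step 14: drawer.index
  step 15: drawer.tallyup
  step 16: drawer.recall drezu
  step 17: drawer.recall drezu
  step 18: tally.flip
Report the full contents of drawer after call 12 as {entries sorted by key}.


Answer: {drezu=2133-05-03, lusa=-30712/7735}

Derivation:
Next I call purge on k='cismi', and see 681.
I use re on v='^', u_from='F', u_to='C', → 3245/9.
Using lessen on x='-37/10', yielding 37/10.
I run seed on x='67/12': 67/12.
Next I call tell(), giving 67/12.
Then lessen on x='5', → 7/12.
Invoking seed on x='85', which returns 85.
Now I run oneover(), → 1/85.
I try lessen on x='33/13', yielding -2792/1105.
I try amplify on x='11/7', and observe -30712/7735.
I try bind on k='lusa', v='^', and see nil.
I invoke bind on k='drezu', v='2133-05-03', which returns nil.
I use re on v='-82', u_from='mm', u_to='km': -41/500000.
I call index: [drezu, lusa].
I call tallyup(), and get 2.
Next I call recall on k='drezu', → 2133-05-03.
I try recall on k='drezu': 2133-05-03.
Invoking flip, and observe 30712/7735.


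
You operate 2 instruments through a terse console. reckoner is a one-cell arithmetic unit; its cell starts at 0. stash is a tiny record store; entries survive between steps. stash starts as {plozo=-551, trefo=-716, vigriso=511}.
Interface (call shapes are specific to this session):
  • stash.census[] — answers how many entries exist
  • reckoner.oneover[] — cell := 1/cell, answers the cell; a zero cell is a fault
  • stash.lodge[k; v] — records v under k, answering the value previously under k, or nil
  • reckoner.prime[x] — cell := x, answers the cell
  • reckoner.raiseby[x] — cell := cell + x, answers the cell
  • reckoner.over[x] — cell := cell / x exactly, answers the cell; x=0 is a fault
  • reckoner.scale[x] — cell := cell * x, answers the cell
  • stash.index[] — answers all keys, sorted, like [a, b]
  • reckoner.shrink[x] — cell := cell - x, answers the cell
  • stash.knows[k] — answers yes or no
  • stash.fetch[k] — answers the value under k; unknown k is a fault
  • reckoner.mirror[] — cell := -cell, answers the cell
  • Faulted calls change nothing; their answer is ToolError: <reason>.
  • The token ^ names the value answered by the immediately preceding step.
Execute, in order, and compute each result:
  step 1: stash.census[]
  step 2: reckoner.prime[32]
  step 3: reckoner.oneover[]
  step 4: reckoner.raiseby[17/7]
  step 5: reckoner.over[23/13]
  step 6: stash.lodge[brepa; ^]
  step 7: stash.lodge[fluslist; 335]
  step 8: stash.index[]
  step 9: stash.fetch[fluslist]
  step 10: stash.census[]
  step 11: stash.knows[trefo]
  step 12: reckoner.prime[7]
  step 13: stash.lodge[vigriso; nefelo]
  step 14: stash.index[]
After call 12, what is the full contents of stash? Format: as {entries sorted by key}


CALL census[]
RET  3
CALL prime[32]
RET  32
CALL oneover[]
RET  1/32
CALL raiseby[17/7]
RET  551/224
CALL over[23/13]
RET  7163/5152
CALL lodge[brepa; ^]
RET  nil
CALL lodge[fluslist; 335]
RET  nil
CALL index[]
RET  [brepa, fluslist, plozo, trefo, vigriso]
CALL fetch[fluslist]
RET  335
CALL census[]
RET  5
CALL knows[trefo]
RET  yes
CALL prime[7]
RET  7
CALL lodge[vigriso; nefelo]
RET  511
CALL index[]
RET  [brepa, fluslist, plozo, trefo, vigriso]

Answer: {brepa=7163/5152, fluslist=335, plozo=-551, trefo=-716, vigriso=511}


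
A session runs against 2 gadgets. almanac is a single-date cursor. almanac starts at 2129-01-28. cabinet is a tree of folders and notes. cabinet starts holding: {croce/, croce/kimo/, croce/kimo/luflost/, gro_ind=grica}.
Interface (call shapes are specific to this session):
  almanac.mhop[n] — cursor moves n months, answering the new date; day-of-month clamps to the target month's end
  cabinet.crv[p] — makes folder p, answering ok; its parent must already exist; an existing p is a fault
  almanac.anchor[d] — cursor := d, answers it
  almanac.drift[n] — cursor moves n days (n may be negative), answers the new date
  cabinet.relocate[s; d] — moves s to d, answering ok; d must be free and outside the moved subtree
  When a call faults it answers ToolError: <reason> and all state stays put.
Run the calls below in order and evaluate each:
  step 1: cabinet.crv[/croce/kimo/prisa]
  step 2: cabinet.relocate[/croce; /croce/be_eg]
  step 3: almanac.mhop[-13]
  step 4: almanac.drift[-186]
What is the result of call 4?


Answer: 2127-06-25

Derivation:
·→ crv(p='/croce/kimo/prisa')
·← ok
·→ relocate(s='/croce', d='/croce/be_eg')
·← ToolError: into itself
·→ mhop(n='-13')
·← 2127-12-28
·→ drift(n='-186')
·← 2127-06-25


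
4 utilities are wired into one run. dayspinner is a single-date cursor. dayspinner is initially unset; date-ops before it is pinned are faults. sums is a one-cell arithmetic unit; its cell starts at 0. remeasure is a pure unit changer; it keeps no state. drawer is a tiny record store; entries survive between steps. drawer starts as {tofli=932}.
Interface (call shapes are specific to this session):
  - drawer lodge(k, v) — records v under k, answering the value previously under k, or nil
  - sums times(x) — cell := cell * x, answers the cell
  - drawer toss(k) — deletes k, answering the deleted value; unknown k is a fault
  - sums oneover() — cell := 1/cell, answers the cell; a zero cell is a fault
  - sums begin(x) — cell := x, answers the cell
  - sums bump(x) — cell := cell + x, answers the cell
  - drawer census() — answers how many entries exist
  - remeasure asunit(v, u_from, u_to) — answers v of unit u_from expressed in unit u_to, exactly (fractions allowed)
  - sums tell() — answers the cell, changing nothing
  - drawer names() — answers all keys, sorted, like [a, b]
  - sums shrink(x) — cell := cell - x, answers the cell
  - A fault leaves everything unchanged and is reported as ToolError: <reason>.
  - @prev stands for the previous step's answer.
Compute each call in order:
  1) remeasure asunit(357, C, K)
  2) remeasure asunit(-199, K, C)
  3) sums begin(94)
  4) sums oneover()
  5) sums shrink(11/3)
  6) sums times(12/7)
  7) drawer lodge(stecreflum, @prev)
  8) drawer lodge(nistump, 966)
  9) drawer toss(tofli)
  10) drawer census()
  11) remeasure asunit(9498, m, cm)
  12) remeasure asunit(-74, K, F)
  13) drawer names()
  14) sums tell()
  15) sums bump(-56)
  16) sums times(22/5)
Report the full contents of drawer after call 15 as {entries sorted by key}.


Answer: {nistump=966, stecreflum=-2062/329}

Derivation:
~$ remeasure asunit 357 C K
  12603/20
~$ remeasure asunit -199 K C
  -9443/20
~$ sums begin 94
  94
~$ sums oneover
  1/94
~$ sums shrink 11/3
  -1031/282
~$ sums times 12/7
  -2062/329
~$ drawer lodge stecreflum @prev
  nil
~$ drawer lodge nistump 966
  nil
~$ drawer toss tofli
  932
~$ drawer census
  2
~$ remeasure asunit 9498 m cm
  949800
~$ remeasure asunit -74 K F
  -59287/100
~$ drawer names
  [nistump, stecreflum]
~$ sums tell
  -2062/329
~$ sums bump -56
  -20486/329
~$ sums times 22/5
  -450692/1645


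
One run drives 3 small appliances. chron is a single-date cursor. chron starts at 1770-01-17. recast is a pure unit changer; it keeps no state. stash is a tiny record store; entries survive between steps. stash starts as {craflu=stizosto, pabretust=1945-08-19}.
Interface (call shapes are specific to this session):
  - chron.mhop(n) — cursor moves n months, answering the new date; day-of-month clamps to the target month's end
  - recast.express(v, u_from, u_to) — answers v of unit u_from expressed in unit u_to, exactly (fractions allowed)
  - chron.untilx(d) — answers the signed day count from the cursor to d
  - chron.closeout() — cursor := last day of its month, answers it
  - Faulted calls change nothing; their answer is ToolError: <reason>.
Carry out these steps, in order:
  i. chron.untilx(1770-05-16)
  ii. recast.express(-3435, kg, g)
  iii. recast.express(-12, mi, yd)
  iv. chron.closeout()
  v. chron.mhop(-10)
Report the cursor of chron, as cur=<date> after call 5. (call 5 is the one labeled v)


Answer: cur=1769-03-31

Derivation:
// chron.untilx(d: 1770-05-16) ~> 119
// recast.express(v: -3435, u_from: kg, u_to: g) ~> -3435000
// recast.express(v: -12, u_from: mi, u_to: yd) ~> -21120
// chron.closeout() ~> 1770-01-31
// chron.mhop(n: -10) ~> 1769-03-31


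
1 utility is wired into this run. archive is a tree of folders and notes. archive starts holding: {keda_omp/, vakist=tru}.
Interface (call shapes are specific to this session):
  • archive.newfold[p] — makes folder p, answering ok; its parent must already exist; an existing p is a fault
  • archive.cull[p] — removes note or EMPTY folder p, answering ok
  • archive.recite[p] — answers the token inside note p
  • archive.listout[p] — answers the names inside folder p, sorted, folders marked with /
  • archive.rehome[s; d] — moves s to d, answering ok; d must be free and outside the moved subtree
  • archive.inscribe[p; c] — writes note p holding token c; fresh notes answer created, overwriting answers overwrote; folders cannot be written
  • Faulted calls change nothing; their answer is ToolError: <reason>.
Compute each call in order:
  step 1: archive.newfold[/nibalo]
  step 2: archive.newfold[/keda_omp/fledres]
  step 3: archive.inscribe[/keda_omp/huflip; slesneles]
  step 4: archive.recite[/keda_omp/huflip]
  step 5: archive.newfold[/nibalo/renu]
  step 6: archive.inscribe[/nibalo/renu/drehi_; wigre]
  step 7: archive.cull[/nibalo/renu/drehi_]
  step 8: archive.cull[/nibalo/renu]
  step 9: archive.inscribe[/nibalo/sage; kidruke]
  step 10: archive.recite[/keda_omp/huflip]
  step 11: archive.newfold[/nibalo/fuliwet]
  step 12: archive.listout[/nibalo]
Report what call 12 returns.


Answer: [fuliwet/, sage]

Derivation:
Calling newfold on p: /nibalo, yielding ok.
Using newfold on p: /keda_omp/fledres, and get ok.
Next I call inscribe on p: /keda_omp/huflip, c: slesneles, → created.
Invoking recite on p: /keda_omp/huflip, and see slesneles.
Then newfold on p: /nibalo/renu, — result: ok.
I use inscribe on p: /nibalo/renu/drehi_, c: wigre, and see created.
I try cull on p: /nibalo/renu/drehi_, which returns ok.
I run cull on p: /nibalo/renu: ok.
Calling inscribe on p: /nibalo/sage, c: kidruke, yielding created.
I run recite on p: /keda_omp/huflip, and get slesneles.
Next I call newfold on p: /nibalo/fuliwet, and get ok.
Using listout on p: /nibalo: [fuliwet/, sage].


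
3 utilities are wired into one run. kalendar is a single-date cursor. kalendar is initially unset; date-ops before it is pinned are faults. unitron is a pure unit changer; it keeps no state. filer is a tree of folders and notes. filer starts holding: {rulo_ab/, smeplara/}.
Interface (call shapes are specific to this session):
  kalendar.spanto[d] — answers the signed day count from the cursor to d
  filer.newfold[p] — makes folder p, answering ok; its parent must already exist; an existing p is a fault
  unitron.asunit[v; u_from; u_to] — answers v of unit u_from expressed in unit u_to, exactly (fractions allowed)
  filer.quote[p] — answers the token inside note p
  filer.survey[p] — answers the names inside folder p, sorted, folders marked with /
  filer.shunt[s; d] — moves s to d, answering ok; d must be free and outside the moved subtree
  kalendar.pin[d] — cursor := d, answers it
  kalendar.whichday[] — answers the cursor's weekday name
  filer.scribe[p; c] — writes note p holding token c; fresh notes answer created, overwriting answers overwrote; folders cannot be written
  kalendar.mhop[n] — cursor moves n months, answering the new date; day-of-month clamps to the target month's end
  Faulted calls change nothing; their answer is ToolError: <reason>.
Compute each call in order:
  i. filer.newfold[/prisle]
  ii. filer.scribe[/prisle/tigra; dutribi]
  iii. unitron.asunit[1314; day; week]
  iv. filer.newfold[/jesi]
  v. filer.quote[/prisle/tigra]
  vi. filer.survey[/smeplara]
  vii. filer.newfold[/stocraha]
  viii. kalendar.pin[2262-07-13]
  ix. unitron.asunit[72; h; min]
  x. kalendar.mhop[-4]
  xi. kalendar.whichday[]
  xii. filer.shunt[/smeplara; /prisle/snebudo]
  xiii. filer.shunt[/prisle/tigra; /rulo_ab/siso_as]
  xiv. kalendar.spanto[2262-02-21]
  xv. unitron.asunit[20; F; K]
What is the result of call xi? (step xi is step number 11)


>> newfold(p='/prisle')
<< ok
>> scribe(p='/prisle/tigra', c='dutribi')
<< created
>> asunit(v='1314', u_from='day', u_to='week')
<< 1314/7
>> newfold(p='/jesi')
<< ok
>> quote(p='/prisle/tigra')
<< dutribi
>> survey(p='/smeplara')
<< []
>> newfold(p='/stocraha')
<< ok
>> pin(d='2262-07-13')
<< 2262-07-13
>> asunit(v='72', u_from='h', u_to='min')
<< 4320
>> mhop(n='-4')
<< 2262-03-13
>> whichday()
<< Thursday
>> shunt(s='/smeplara', d='/prisle/snebudo')
<< ok
>> shunt(s='/prisle/tigra', d='/rulo_ab/siso_as')
<< ok
>> spanto(d='2262-02-21')
<< -20
>> asunit(v='20', u_from='F', u_to='K')
<< 15989/60

Answer: Thursday


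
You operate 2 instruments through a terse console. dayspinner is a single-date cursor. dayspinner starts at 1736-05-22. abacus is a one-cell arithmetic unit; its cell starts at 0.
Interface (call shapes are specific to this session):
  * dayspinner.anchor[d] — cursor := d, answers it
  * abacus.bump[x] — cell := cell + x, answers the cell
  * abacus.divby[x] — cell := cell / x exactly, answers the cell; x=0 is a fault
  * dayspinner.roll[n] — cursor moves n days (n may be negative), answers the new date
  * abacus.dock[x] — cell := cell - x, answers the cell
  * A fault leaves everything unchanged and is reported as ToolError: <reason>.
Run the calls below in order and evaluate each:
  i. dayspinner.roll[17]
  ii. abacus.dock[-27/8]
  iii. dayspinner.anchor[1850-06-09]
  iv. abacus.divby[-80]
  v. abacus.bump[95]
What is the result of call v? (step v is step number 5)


>> dayspinner.roll(n='17')
<< 1736-06-08
>> abacus.dock(x='-27/8')
<< 27/8
>> dayspinner.anchor(d='1850-06-09')
<< 1850-06-09
>> abacus.divby(x='-80')
<< -27/640
>> abacus.bump(x='95')
<< 60773/640

Answer: 60773/640


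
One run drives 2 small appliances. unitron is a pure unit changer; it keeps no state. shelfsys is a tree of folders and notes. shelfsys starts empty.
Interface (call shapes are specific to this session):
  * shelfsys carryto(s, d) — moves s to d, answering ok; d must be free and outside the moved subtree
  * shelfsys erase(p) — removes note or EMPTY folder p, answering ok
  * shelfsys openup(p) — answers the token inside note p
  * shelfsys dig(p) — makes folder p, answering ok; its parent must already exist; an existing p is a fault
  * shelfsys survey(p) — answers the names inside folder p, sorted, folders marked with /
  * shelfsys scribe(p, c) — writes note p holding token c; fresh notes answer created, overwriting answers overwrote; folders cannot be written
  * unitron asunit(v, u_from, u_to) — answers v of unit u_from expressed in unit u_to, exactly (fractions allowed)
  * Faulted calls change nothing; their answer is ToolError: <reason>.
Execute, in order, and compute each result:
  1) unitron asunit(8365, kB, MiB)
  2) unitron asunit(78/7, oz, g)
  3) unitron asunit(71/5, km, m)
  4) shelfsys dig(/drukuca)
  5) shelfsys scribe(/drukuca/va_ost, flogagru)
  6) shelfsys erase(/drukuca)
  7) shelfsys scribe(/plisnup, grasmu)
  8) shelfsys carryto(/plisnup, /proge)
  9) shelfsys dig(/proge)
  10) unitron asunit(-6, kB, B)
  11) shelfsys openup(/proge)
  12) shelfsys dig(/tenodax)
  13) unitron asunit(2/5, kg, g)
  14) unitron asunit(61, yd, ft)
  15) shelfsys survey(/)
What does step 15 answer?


Answer: [drukuca/, proge, tenodax/]

Derivation:
==> unitron asunit(v='8365', u_from='kB', u_to='MiB')
<== 1045625/131072
==> unitron asunit(v='78/7', u_from='oz', u_to='g')
<== 252715749/800000
==> unitron asunit(v='71/5', u_from='km', u_to='m')
<== 14200
==> shelfsys dig(p='/drukuca')
<== ok
==> shelfsys scribe(p='/drukuca/va_ost', c='flogagru')
<== created
==> shelfsys erase(p='/drukuca')
<== ToolError: not empty
==> shelfsys scribe(p='/plisnup', c='grasmu')
<== created
==> shelfsys carryto(s='/plisnup', d='/proge')
<== ok
==> shelfsys dig(p='/proge')
<== ToolError: exists
==> unitron asunit(v='-6', u_from='kB', u_to='B')
<== -6000
==> shelfsys openup(p='/proge')
<== grasmu
==> shelfsys dig(p='/tenodax')
<== ok
==> unitron asunit(v='2/5', u_from='kg', u_to='g')
<== 400
==> unitron asunit(v='61', u_from='yd', u_to='ft')
<== 183
==> shelfsys survey(p='/')
<== [drukuca/, proge, tenodax/]


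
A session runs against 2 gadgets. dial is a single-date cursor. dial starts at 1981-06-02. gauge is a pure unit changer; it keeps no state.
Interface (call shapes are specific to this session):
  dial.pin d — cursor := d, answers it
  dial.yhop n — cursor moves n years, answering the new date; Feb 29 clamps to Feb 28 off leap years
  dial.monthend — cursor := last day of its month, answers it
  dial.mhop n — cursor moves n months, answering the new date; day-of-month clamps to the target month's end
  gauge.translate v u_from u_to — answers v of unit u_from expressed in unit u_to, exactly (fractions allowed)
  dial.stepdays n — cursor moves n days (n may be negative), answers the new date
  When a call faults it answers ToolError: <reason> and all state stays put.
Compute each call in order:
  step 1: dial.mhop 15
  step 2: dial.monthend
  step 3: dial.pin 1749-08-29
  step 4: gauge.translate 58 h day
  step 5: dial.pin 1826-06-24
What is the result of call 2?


Answer: 1982-09-30

Derivation:
> dial.mhop n=15
  1982-09-02
> dial.monthend
  1982-09-30
> dial.pin d=1749-08-29
  1749-08-29
> gauge.translate v=58 u_from=h u_to=day
  29/12
> dial.pin d=1826-06-24
  1826-06-24


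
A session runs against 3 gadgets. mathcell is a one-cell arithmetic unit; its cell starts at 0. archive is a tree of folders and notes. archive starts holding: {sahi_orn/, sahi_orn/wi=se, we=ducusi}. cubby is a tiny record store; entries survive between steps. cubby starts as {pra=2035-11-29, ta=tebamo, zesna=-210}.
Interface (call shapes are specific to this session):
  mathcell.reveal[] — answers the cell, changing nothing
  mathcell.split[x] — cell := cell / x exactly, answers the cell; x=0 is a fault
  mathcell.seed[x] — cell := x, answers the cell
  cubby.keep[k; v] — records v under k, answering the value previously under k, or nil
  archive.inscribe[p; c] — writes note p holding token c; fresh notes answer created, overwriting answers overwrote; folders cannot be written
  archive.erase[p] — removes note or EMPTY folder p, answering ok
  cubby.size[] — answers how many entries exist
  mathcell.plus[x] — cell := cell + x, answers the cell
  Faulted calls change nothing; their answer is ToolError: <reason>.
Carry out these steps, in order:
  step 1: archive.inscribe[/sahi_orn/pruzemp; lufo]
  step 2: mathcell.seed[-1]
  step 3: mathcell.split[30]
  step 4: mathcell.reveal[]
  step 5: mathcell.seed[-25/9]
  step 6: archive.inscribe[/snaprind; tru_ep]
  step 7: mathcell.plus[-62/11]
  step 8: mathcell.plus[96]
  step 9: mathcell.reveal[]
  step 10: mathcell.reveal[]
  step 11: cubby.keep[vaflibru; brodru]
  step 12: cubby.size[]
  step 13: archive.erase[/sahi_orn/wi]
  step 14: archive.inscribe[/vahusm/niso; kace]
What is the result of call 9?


Answer: 8671/99

Derivation:
[in] archive.inscribe p→/sahi_orn/pruzemp c→lufo
= created
[in] mathcell.seed x→-1
= -1
[in] mathcell.split x→30
= -1/30
[in] mathcell.reveal
= -1/30
[in] mathcell.seed x→-25/9
= -25/9
[in] archive.inscribe p→/snaprind c→tru_ep
= created
[in] mathcell.plus x→-62/11
= -833/99
[in] mathcell.plus x→96
= 8671/99
[in] mathcell.reveal
= 8671/99
[in] mathcell.reveal
= 8671/99
[in] cubby.keep k→vaflibru v→brodru
= nil
[in] cubby.size
= 4
[in] archive.erase p→/sahi_orn/wi
= ok
[in] archive.inscribe p→/vahusm/niso c→kace
= ToolError: no parent


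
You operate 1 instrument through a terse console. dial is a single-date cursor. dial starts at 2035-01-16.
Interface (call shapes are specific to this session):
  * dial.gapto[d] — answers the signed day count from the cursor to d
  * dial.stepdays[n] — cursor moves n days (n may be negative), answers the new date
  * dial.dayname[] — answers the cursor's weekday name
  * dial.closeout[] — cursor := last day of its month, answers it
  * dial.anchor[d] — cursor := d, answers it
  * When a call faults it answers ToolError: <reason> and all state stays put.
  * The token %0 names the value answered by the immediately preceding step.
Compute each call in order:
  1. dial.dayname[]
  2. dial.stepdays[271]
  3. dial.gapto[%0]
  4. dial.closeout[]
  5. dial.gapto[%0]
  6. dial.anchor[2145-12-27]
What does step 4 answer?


% dial.dayname
  Tuesday
% dial.stepdays n=271
  2035-10-14
% dial.gapto d=%0
  0
% dial.closeout
  2035-10-31
% dial.gapto d=%0
  0
% dial.anchor d=2145-12-27
  2145-12-27

Answer: 2035-10-31


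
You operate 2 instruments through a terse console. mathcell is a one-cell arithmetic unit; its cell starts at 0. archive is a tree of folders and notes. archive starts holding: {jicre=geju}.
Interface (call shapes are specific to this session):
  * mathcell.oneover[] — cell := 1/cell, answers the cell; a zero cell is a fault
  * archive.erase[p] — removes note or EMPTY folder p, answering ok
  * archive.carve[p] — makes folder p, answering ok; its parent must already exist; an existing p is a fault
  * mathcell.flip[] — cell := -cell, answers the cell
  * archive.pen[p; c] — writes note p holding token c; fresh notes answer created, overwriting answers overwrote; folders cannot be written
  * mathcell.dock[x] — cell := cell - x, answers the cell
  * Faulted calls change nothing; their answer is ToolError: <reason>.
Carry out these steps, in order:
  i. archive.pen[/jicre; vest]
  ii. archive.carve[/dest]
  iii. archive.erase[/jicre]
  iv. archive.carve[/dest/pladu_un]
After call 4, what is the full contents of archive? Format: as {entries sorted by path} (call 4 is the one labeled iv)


Answer: {dest/, dest/pladu_un/}

Derivation:
→ archive.pen(p→/jicre, c→vest)
← overwrote
→ archive.carve(p→/dest)
← ok
→ archive.erase(p→/jicre)
← ok
→ archive.carve(p→/dest/pladu_un)
← ok


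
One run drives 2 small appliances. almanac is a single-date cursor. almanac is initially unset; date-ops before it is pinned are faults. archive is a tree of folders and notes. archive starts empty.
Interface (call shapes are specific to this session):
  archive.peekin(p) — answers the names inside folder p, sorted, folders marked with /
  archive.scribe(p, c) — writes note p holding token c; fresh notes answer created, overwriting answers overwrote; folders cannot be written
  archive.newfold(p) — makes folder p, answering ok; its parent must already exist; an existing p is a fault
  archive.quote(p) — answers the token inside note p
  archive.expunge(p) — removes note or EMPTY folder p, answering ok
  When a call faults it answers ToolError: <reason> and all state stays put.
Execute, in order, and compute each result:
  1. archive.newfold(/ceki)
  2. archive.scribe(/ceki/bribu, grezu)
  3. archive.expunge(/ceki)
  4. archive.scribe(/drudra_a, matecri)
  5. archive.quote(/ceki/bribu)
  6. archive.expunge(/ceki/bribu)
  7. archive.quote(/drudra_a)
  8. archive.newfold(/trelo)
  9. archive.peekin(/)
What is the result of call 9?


Answer: [ceki/, drudra_a, trelo/]

Derivation:
>>> newfold p: /ceki
:: ok
>>> scribe p: /ceki/bribu c: grezu
:: created
>>> expunge p: /ceki
:: ToolError: not empty
>>> scribe p: /drudra_a c: matecri
:: created
>>> quote p: /ceki/bribu
:: grezu
>>> expunge p: /ceki/bribu
:: ok
>>> quote p: /drudra_a
:: matecri
>>> newfold p: /trelo
:: ok
>>> peekin p: /
:: [ceki/, drudra_a, trelo/]


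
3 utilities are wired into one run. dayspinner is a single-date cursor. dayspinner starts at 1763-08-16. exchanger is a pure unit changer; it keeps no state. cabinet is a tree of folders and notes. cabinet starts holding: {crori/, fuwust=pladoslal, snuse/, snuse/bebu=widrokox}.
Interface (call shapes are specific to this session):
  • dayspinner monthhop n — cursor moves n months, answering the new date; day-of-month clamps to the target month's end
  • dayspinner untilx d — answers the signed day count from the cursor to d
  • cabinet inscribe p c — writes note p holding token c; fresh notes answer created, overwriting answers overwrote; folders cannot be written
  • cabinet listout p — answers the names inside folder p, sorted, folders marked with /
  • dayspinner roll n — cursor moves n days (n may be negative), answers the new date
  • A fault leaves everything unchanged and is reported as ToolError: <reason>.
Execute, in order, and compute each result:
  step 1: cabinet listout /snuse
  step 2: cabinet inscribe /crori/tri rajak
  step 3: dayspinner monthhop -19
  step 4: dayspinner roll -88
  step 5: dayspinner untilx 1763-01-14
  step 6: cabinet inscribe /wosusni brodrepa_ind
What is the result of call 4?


[in] cabinet listout p: /snuse
  [bebu]
[in] cabinet inscribe p: /crori/tri c: rajak
  created
[in] dayspinner monthhop n: -19
  1762-01-16
[in] dayspinner roll n: -88
  1761-10-20
[in] dayspinner untilx d: 1763-01-14
  451
[in] cabinet inscribe p: /wosusni c: brodrepa_ind
  created

Answer: 1761-10-20


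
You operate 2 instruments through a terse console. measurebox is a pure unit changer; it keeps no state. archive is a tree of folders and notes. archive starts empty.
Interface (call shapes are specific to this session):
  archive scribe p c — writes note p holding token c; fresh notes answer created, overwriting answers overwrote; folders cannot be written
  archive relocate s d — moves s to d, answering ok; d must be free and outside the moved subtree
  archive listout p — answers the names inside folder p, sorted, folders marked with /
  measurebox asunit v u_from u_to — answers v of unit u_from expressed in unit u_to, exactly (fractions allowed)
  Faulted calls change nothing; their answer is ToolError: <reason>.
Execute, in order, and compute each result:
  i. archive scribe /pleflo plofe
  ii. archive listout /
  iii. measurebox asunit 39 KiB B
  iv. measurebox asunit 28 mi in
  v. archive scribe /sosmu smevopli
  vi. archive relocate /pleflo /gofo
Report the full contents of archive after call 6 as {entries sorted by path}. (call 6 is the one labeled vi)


Answer: {gofo=plofe, sosmu=smevopli}

Derivation:
% archive scribe(p→/pleflo, c→plofe) : created
% archive listout(p→/) : [pleflo]
% measurebox asunit(v→39, u_from→KiB, u_to→B) : 39936
% measurebox asunit(v→28, u_from→mi, u_to→in) : 1774080
% archive scribe(p→/sosmu, c→smevopli) : created
% archive relocate(s→/pleflo, d→/gofo) : ok


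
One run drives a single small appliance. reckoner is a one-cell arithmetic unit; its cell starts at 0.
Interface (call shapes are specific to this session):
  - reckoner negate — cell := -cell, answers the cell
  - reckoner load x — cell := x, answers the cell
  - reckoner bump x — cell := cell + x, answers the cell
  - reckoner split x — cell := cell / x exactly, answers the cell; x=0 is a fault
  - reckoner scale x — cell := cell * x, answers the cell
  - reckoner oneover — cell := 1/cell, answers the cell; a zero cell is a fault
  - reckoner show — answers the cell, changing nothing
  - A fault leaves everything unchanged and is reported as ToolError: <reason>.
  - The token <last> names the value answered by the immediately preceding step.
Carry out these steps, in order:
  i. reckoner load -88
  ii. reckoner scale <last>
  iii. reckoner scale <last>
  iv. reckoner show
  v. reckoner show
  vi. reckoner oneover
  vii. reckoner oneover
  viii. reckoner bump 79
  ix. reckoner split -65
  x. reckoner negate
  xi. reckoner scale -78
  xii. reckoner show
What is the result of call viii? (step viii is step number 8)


Answer: 59969615

Derivation:
>>> reckoner load x='-88'
= -88
>>> reckoner scale x='<last>'
= 7744
>>> reckoner scale x='<last>'
= 59969536
>>> reckoner show
= 59969536
>>> reckoner show
= 59969536
>>> reckoner oneover
= 1/59969536
>>> reckoner oneover
= 59969536
>>> reckoner bump x='79'
= 59969615
>>> reckoner split x='-65'
= -11993923/13
>>> reckoner negate
= 11993923/13
>>> reckoner scale x='-78'
= -71963538
>>> reckoner show
= -71963538


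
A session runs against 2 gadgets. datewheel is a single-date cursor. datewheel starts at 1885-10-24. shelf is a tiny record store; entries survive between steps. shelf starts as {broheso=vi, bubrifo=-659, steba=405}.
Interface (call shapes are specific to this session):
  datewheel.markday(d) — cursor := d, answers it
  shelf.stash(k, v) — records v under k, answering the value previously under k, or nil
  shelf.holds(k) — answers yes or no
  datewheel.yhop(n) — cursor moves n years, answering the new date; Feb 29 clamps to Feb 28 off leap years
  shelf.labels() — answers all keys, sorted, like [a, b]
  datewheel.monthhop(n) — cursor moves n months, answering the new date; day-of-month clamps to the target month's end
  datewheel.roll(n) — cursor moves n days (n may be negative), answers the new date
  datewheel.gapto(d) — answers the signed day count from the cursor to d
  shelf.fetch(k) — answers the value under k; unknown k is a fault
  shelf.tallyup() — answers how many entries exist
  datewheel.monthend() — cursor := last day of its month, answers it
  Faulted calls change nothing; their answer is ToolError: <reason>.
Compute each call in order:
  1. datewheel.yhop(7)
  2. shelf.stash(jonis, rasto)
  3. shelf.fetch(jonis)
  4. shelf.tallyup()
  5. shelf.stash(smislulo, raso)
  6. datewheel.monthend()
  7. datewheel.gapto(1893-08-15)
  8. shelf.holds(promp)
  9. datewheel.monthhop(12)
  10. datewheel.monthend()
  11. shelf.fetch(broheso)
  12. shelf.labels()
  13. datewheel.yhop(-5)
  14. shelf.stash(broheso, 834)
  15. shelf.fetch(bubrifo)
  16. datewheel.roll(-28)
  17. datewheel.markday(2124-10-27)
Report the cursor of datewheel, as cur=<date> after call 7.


Act: datewheel.yhop[n: 7]
Obs: 1892-10-24
Act: shelf.stash[k: jonis; v: rasto]
Obs: nil
Act: shelf.fetch[k: jonis]
Obs: rasto
Act: shelf.tallyup[]
Obs: 4
Act: shelf.stash[k: smislulo; v: raso]
Obs: nil
Act: datewheel.monthend[]
Obs: 1892-10-31
Act: datewheel.gapto[d: 1893-08-15]
Obs: 288
Act: shelf.holds[k: promp]
Obs: no
Act: datewheel.monthhop[n: 12]
Obs: 1893-10-31
Act: datewheel.monthend[]
Obs: 1893-10-31
Act: shelf.fetch[k: broheso]
Obs: vi
Act: shelf.labels[]
Obs: [broheso, bubrifo, jonis, smislulo, steba]
Act: datewheel.yhop[n: -5]
Obs: 1888-10-31
Act: shelf.stash[k: broheso; v: 834]
Obs: vi
Act: shelf.fetch[k: bubrifo]
Obs: -659
Act: datewheel.roll[n: -28]
Obs: 1888-10-03
Act: datewheel.markday[d: 2124-10-27]
Obs: 2124-10-27

Answer: cur=1892-10-31


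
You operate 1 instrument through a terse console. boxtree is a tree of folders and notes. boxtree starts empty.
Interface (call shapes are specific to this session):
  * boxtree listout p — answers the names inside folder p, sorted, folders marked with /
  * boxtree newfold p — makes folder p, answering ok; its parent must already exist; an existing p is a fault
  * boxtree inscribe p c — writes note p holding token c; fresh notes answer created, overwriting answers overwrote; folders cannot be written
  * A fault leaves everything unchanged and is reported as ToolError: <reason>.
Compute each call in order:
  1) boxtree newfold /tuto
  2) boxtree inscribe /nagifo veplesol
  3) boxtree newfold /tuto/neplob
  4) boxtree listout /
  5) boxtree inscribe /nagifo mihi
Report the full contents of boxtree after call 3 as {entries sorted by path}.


Answer: {nagifo=veplesol, tuto/, tuto/neplob/}

Derivation:
>>> boxtree newfold p='/tuto'
= ok
>>> boxtree inscribe p='/nagifo' c='veplesol'
= created
>>> boxtree newfold p='/tuto/neplob'
= ok
>>> boxtree listout p='/'
= [nagifo, tuto/]
>>> boxtree inscribe p='/nagifo' c='mihi'
= overwrote


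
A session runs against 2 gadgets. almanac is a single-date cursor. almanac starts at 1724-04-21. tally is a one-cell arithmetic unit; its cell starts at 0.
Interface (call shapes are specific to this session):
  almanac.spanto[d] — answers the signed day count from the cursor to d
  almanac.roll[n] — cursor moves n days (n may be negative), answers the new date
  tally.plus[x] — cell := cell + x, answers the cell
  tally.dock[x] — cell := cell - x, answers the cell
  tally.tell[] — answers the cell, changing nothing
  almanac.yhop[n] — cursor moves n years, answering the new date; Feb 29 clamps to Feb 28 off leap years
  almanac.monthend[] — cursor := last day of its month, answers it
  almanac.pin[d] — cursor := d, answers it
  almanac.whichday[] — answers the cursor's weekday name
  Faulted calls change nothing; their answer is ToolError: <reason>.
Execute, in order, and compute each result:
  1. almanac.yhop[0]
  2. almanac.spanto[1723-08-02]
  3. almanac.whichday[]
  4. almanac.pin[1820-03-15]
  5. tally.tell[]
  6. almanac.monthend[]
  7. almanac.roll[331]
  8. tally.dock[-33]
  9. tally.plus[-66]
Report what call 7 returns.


Step: almanac.yhop[n→0]
Result: 1724-04-21
Step: almanac.spanto[d→1723-08-02]
Result: -263
Step: almanac.whichday[]
Result: Friday
Step: almanac.pin[d→1820-03-15]
Result: 1820-03-15
Step: tally.tell[]
Result: 0
Step: almanac.monthend[]
Result: 1820-03-31
Step: almanac.roll[n→331]
Result: 1821-02-25
Step: tally.dock[x→-33]
Result: 33
Step: tally.plus[x→-66]
Result: -33

Answer: 1821-02-25


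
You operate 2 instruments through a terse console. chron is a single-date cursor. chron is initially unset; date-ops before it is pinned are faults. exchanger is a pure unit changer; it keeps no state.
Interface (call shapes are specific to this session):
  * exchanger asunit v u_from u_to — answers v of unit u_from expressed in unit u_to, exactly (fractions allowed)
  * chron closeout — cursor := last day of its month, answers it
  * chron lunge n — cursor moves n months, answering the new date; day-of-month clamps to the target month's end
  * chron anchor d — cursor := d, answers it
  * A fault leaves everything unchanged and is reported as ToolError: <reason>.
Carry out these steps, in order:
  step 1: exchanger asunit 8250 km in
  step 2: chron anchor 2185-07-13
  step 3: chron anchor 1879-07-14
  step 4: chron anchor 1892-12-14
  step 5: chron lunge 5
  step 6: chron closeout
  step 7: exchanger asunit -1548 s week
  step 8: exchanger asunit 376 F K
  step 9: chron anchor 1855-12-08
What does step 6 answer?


$ exchanger asunit 8250 km in
[out] 41250000000/127
$ chron anchor 2185-07-13
[out] 2185-07-13
$ chron anchor 1879-07-14
[out] 1879-07-14
$ chron anchor 1892-12-14
[out] 1892-12-14
$ chron lunge 5
[out] 1893-05-14
$ chron closeout
[out] 1893-05-31
$ exchanger asunit -1548 s week
[out] -43/16800
$ exchanger asunit 376 F K
[out] 83567/180
$ chron anchor 1855-12-08
[out] 1855-12-08

Answer: 1893-05-31


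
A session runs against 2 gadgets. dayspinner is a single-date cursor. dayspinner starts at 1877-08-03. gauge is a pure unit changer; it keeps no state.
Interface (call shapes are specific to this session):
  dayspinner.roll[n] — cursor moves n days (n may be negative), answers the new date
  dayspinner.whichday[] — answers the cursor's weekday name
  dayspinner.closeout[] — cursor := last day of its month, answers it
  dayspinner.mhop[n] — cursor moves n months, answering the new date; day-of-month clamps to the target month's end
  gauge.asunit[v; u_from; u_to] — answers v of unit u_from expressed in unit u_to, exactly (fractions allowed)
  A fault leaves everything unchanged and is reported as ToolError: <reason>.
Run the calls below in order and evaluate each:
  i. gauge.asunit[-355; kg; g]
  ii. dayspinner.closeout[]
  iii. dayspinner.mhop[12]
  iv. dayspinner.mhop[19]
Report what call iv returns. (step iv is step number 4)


Step: gauge.asunit[v→-355; u_from→kg; u_to→g]
Result: -355000
Step: dayspinner.closeout[]
Result: 1877-08-31
Step: dayspinner.mhop[n→12]
Result: 1878-08-31
Step: dayspinner.mhop[n→19]
Result: 1880-03-31

Answer: 1880-03-31


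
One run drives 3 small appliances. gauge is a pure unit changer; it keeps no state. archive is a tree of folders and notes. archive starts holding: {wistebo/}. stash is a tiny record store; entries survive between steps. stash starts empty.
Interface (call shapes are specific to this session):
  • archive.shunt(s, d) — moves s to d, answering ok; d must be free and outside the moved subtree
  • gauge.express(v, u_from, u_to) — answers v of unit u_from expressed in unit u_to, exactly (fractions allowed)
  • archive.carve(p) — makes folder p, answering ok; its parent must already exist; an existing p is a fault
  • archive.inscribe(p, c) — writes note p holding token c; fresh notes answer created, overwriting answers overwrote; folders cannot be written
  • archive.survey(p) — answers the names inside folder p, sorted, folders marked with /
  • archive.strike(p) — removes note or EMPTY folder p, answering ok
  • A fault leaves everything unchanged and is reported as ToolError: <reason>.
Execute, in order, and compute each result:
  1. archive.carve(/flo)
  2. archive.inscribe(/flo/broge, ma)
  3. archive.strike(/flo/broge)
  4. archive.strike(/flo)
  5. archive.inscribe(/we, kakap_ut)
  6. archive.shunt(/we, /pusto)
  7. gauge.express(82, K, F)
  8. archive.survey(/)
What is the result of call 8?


Answer: [pusto, wistebo/]

Derivation:
> carve p=/flo
  ok
> inscribe p=/flo/broge c=ma
  created
> strike p=/flo/broge
  ok
> strike p=/flo
  ok
> inscribe p=/we c=kakap_ut
  created
> shunt s=/we d=/pusto
  ok
> express v=82 u_from=K u_to=F
  -31207/100
> survey p=/
  [pusto, wistebo/]
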